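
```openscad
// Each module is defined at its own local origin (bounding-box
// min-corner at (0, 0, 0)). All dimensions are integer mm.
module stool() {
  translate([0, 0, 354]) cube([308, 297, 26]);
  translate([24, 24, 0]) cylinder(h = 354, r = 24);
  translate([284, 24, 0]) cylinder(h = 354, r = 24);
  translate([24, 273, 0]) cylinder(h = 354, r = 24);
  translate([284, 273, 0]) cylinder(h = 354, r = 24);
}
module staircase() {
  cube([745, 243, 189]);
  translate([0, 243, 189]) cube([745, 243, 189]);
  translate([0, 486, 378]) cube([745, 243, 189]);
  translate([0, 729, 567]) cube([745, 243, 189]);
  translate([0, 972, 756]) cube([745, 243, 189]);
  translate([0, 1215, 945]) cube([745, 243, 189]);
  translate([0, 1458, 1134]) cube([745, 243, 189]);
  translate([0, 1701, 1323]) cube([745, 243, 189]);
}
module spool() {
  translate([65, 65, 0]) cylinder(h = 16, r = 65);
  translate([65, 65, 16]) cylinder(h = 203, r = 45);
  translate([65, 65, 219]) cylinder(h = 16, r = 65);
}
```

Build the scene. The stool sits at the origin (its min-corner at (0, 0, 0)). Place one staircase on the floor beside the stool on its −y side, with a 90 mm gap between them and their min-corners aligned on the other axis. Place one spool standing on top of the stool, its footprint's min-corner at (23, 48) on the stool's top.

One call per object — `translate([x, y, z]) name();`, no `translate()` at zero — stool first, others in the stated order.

stool();
translate([0, -2034, 0]) staircase();
translate([23, 48, 380]) spool();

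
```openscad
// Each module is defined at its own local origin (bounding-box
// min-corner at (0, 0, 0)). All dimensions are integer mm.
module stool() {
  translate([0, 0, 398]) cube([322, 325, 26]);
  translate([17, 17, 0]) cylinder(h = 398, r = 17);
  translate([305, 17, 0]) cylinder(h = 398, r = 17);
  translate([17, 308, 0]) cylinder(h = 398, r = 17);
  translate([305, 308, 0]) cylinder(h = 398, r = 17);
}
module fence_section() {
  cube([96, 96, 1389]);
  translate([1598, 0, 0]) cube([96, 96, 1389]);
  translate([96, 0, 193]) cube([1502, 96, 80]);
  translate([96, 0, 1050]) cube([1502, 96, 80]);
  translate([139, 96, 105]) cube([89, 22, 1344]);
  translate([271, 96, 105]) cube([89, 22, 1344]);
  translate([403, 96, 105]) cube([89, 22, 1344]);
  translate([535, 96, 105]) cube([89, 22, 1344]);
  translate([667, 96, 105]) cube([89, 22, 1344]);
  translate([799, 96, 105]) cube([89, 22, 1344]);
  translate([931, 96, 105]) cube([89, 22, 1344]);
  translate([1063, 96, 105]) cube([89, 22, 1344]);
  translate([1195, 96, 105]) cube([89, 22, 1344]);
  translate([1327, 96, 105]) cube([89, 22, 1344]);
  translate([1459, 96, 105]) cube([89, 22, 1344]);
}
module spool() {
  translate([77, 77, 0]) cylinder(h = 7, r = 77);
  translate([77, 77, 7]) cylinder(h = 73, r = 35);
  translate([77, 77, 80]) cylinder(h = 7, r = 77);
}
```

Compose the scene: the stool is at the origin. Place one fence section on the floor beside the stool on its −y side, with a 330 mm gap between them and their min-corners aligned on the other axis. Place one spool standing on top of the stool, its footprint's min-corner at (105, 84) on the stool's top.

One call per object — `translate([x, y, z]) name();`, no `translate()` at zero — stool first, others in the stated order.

stool();
translate([0, -448, 0]) fence_section();
translate([105, 84, 424]) spool();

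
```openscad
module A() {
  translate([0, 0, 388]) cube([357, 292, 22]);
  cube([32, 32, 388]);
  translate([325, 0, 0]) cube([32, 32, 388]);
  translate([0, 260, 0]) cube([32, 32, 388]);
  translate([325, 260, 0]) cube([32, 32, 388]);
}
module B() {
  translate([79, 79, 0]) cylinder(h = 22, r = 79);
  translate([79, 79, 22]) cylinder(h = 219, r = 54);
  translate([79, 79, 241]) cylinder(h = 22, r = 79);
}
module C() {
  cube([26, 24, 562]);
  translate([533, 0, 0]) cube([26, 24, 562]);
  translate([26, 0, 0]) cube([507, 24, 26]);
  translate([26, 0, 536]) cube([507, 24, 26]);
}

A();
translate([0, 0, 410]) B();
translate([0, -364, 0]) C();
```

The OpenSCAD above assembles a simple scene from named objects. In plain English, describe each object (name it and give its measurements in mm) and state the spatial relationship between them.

A is a simple wooden stool: a rectangular seat 357 mm (x) by 292 mm (y), 22 mm thick, top face at z = 410 mm, on four square legs, each 32×32 mm in cross-section. The legs rest on z = 0, each flush with a corner of the seat.

B is a spool: two coaxial disc flanges of radius 79 mm and thickness 22 mm, joined by a core cylinder of radius 54 mm and height 219 mm. The lower flange rests on z = 0 and the three cylinders share a vertical axis.

C is a rectangular picture frame lying in the x–z plane (depth along y). The opening is 507 mm wide (x) by 510 mm tall (z), surrounded by a border 26 mm wide on all four sides. The frame is 24 mm deep and is made of two full-height vertical stiles with two horizontal rails fitted between them.

The spool is on top of the stool. The picture frame is on the floor beside the stool on its −y side.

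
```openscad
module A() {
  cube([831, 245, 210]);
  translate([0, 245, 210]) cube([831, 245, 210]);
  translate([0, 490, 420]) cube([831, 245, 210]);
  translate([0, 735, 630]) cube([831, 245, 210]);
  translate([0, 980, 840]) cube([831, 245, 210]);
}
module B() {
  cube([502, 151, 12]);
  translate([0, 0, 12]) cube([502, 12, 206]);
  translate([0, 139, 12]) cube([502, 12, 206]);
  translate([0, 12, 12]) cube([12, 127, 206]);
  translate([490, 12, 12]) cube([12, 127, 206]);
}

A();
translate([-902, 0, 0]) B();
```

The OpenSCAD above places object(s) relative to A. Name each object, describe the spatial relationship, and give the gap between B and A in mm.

The open box's nearest face is 400 mm from the staircase's −x face.

A is a staircase. B is an open box. The open box is on the floor beside the staircase on its −x side. The gap between the open box and the staircase is 400 mm.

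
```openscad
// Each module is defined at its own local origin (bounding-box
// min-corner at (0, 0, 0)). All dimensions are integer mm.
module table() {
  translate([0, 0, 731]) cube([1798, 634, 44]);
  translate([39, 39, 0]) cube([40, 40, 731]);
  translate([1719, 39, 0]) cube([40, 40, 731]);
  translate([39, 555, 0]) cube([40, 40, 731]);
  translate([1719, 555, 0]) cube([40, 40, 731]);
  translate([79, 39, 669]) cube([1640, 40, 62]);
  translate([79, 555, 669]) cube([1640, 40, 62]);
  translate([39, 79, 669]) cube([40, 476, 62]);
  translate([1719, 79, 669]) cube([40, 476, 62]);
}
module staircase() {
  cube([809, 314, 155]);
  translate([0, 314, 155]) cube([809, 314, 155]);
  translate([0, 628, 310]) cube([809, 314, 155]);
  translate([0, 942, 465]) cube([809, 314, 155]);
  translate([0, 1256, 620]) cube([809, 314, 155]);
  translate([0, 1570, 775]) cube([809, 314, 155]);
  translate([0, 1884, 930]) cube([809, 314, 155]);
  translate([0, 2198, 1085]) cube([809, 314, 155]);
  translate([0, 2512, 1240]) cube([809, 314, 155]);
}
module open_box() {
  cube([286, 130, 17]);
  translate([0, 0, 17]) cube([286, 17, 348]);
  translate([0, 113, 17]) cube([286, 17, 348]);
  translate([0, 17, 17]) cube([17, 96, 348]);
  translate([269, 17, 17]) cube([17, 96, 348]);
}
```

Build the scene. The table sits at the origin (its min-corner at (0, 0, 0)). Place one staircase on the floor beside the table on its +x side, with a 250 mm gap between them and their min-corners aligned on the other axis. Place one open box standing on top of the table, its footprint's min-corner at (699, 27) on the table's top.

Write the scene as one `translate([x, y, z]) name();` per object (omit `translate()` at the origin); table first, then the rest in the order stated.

table();
translate([2048, 0, 0]) staircase();
translate([699, 27, 775]) open_box();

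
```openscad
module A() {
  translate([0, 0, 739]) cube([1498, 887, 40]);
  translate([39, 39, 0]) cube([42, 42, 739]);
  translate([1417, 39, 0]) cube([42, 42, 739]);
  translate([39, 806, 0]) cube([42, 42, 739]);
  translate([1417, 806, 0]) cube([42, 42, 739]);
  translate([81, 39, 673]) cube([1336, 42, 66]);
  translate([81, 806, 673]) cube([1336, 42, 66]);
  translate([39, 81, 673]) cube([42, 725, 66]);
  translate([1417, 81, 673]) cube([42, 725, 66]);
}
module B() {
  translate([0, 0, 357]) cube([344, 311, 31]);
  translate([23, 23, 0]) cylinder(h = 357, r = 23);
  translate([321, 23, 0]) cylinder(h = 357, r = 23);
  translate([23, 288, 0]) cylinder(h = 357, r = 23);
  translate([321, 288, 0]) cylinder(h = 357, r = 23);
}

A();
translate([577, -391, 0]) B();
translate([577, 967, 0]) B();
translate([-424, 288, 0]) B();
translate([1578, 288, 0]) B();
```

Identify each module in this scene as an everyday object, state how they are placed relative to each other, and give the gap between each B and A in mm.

Each stool's nearest face is 80 mm from the table's bounding box.

A is a table. B is a stool. Four stools sit around the table at the −y, +y, −x, +x sides. The gap between each stool and the table is 80 mm.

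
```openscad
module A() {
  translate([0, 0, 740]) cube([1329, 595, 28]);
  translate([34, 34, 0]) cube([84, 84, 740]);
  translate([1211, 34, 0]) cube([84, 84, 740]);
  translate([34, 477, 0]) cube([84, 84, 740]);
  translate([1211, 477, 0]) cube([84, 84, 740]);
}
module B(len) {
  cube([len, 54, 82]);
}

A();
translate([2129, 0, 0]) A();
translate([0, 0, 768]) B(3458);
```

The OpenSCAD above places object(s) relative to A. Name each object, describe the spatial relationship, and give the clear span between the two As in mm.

Second table starts at x = 2129; first ends at x = 1329; clear span = 2129 − 1329 = 800 mm.

A is a table. B is a beam. A beam spans the tops of two tables. The clear span between the two tables is 800 mm.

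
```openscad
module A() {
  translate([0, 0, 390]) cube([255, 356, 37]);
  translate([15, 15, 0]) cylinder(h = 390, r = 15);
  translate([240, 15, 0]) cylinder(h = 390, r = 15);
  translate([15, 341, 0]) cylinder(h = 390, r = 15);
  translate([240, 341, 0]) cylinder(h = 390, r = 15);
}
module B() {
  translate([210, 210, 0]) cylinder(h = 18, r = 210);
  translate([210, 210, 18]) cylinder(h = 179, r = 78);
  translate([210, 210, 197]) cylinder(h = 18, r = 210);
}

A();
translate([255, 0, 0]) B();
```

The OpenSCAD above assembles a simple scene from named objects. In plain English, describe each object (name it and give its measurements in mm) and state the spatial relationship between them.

A is a four-legged stool. The seat is a 255×356×37 mm slab whose top surface is at z = 427 mm; four round legs, each 30 mm in diameter, run from the floor (z = 0) to the underside of the seat, each leg's axis is inset half a diameter from the nearest pair of seat edges (so the leg's bounding box is flush with the corner).

B is a spool: two coaxial disc flanges of radius 210 mm and thickness 18 mm, joined by a core cylinder of radius 78 mm and height 179 mm. The lower flange rests on z = 0 and the three cylinders share a vertical axis.

The spool is against the stool's +x side, with their −y faces flush.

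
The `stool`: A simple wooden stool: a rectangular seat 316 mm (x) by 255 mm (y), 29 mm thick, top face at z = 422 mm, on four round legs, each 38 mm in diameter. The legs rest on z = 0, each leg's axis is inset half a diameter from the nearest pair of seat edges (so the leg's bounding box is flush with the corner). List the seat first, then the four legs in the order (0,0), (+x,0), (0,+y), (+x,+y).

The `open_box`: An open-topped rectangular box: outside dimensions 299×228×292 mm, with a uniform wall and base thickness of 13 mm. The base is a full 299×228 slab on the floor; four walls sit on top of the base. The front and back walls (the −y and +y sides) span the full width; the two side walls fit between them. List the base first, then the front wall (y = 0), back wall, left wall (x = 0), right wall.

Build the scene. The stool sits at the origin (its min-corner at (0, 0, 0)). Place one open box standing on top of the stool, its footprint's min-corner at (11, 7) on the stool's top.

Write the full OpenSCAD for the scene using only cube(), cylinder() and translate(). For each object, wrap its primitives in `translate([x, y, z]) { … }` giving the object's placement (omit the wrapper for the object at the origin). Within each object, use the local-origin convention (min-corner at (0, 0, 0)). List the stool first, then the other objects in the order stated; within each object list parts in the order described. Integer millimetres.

translate([0, 0, 393]) cube([316, 255, 29]);
translate([19, 19, 0]) cylinder(h = 393, r = 19);
translate([297, 19, 0]) cylinder(h = 393, r = 19);
translate([19, 236, 0]) cylinder(h = 393, r = 19);
translate([297, 236, 0]) cylinder(h = 393, r = 19);
translate([11, 7, 422]) {
  cube([299, 228, 13]);
  translate([0, 0, 13]) cube([299, 13, 279]);
  translate([0, 215, 13]) cube([299, 13, 279]);
  translate([0, 13, 13]) cube([13, 202, 279]);
  translate([286, 13, 13]) cube([13, 202, 279]);
}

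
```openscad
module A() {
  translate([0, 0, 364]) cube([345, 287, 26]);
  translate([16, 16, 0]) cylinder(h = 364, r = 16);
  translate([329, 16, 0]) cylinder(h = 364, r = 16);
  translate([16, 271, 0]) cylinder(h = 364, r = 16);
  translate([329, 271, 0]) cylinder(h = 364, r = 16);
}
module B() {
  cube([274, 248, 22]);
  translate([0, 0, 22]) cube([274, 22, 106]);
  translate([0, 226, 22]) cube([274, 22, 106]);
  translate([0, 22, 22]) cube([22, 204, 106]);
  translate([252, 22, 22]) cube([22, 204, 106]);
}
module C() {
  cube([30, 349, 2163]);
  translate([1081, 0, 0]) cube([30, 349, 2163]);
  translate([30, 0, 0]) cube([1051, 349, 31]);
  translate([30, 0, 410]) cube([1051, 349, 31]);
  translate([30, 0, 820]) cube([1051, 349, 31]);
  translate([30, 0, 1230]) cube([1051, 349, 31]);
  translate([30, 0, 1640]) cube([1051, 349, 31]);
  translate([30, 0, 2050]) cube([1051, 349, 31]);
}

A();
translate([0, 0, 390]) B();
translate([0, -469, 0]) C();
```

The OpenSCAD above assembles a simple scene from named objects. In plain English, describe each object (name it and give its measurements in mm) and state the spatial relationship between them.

A is a four-legged stool. The seat is a 345×287×26 mm slab whose top surface is at z = 390 mm; four round legs, each 32 mm in diameter, run from the floor (z = 0) to the underside of the seat, each leg's axis is inset half a diameter from the nearest pair of seat edges (so the leg's bounding box is flush with the corner).

B is an open-topped rectangular box: outside dimensions 274×248×128 mm, with a uniform wall and base thickness of 22 mm. The base is a full 274×248 slab on the floor; four walls sit on top of the base. The front and back walls (the −y and +y sides) span the full width; the two side walls fit between them.

C is a bookshelf 1111 mm wide overall, 349 mm deep and 2163 mm tall. The two sides are 30 mm thick vertical panels. 6 horizontal shelves of 31 mm thickness span between the inner faces of the sides; the lowest shelf sits on the floor and shelves are stacked with a clear vertical gap of 379 mm between each pair.

The open box is on top of the stool. The bookshelf is on the floor beside the stool on its −y side.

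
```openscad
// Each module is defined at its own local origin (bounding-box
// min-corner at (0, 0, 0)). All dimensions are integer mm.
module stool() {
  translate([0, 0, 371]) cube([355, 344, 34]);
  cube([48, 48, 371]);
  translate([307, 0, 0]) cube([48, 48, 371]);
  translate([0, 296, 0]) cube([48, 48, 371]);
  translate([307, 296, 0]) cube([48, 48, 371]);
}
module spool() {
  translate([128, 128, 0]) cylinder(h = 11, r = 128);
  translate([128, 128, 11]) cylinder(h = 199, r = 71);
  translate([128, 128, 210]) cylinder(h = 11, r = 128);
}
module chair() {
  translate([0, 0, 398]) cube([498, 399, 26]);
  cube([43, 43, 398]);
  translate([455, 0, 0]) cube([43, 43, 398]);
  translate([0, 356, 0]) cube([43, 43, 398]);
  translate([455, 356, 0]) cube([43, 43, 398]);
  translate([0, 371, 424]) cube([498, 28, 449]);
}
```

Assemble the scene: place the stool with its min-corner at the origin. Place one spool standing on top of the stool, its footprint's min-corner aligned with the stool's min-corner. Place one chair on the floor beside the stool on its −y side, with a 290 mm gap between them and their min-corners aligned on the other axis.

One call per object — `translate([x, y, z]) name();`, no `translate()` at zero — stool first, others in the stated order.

stool();
translate([0, 0, 405]) spool();
translate([0, -689, 0]) chair();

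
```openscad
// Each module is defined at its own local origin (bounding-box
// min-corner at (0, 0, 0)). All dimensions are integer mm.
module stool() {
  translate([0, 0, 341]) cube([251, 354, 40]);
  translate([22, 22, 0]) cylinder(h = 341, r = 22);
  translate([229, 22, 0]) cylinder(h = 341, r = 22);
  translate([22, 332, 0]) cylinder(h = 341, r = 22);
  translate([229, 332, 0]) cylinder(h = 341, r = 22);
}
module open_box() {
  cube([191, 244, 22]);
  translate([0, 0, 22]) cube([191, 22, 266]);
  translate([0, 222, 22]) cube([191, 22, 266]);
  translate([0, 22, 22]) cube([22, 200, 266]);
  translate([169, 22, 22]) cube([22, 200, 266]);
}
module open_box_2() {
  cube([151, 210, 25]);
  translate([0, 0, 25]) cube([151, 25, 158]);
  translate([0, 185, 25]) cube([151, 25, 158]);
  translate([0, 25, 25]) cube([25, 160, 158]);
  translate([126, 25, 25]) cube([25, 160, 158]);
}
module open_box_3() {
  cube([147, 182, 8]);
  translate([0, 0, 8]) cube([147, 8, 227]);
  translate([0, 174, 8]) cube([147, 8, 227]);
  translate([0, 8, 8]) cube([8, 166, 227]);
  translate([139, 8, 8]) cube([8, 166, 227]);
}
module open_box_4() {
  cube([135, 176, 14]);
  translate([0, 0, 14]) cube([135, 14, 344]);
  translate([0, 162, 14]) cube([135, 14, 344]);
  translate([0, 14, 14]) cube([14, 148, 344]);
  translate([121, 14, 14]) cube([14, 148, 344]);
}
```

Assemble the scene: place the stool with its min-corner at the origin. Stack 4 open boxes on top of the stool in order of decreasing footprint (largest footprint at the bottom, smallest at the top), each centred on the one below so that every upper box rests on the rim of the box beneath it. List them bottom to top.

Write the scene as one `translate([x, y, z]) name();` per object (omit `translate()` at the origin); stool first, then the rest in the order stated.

stool();
translate([30, 55, 381]) open_box();
translate([50, 72, 669]) open_box_2();
translate([52, 86, 852]) open_box_3();
translate([58, 89, 1087]) open_box_4();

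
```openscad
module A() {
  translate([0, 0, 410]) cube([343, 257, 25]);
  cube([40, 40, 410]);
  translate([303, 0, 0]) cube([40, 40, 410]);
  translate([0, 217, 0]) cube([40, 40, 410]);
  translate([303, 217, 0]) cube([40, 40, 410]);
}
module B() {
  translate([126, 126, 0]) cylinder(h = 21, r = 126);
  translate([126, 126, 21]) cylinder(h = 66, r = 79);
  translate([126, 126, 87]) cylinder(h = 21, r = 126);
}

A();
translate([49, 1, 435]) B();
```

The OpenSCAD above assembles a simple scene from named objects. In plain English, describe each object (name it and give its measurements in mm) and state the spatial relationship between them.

A is a four-legged stool. The seat is a 343×257×25 mm slab whose top surface is at z = 435 mm; four square legs, each 40×40 mm in cross-section, run from the floor (z = 0) to the underside of the seat, each flush with a corner of the seat.

B is a spool: two coaxial disc flanges of radius 126 mm and thickness 21 mm, joined by a core cylinder of radius 79 mm and height 66 mm. The lower flange rests on z = 0 and the three cylinders share a vertical axis.

The spool is on top of the stool.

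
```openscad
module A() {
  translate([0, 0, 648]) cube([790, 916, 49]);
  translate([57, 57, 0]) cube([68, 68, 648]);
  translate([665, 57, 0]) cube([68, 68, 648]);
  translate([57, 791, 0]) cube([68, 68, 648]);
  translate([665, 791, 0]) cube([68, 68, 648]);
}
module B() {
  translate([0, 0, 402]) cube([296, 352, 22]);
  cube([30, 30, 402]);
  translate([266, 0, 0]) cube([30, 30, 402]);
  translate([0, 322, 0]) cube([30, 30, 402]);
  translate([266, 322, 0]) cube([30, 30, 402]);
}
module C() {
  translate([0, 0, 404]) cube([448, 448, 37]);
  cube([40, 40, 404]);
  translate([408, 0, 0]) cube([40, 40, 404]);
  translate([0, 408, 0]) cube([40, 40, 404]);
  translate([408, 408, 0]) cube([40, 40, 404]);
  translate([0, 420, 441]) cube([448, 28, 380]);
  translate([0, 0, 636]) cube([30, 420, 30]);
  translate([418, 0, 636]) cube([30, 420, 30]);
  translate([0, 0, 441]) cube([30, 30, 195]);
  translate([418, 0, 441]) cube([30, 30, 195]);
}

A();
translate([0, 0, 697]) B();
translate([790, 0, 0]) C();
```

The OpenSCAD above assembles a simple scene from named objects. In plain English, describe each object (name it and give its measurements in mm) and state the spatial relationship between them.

A is a table with a 790×916 mm rectangular top, 49 mm thick, top surface at z = 697 mm, supported by four 68×68 mm square legs, each inset 57 mm from the nearest pair of top edges, running from the floor.

B is a four-legged stool. The seat is 296×352 mm, 22 mm thick, top at z = 424 mm. It stands on four square legs, each 30×30 mm in cross-section, from z = 0 to the seat underside, each flush with a corner of the seat.

C is a chair. The seat is a 448×448×37 mm slab with its top at z = 441 mm, on four 40×40 mm corner legs (flush with the seat edges, standing on z = 0). A flat backrest 28 mm thick, 380 mm tall, spans the full seat width and rises from the seat top along its +y edge, rear face flush with the rear of the seat. Two armrests of 30×30 mm section run along each side from the seat's front edge to the front of the backrest, top faces 225 mm above the seat top and outer faces flush with the seat's x-edges; a 30×30 mm post under the front of each armrest stands on the seat at the front corner.

The stool is on top of the table. The chair is against the table's +x side, with their −y faces flush.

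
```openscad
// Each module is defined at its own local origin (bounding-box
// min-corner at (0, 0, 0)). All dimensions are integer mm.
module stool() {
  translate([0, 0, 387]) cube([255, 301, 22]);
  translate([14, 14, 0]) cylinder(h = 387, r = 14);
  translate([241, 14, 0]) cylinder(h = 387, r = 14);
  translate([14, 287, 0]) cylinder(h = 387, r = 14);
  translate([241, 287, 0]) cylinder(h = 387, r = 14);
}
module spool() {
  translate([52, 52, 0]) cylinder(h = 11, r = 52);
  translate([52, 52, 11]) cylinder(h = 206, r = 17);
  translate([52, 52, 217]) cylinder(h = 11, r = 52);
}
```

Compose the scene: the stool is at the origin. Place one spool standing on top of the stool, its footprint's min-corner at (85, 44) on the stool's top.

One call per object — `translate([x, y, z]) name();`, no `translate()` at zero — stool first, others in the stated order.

stool();
translate([85, 44, 409]) spool();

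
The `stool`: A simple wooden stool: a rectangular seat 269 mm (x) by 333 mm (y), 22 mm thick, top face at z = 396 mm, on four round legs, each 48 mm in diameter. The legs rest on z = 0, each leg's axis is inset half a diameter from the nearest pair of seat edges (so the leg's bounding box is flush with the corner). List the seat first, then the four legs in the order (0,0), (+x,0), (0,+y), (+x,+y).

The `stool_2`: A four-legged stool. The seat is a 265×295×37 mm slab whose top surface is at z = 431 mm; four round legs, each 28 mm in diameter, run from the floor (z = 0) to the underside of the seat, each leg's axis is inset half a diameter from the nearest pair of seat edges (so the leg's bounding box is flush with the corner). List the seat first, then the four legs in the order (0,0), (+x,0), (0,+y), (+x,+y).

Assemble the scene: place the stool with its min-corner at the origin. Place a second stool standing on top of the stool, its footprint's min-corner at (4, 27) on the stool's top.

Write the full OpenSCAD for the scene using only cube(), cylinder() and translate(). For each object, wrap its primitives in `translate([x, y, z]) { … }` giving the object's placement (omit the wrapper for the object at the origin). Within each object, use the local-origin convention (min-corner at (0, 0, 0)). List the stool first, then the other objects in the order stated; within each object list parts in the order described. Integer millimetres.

translate([0, 0, 374]) cube([269, 333, 22]);
translate([24, 24, 0]) cylinder(h = 374, r = 24);
translate([245, 24, 0]) cylinder(h = 374, r = 24);
translate([24, 309, 0]) cylinder(h = 374, r = 24);
translate([245, 309, 0]) cylinder(h = 374, r = 24);
translate([4, 27, 396]) {
  translate([0, 0, 394]) cube([265, 295, 37]);
  translate([14, 14, 0]) cylinder(h = 394, r = 14);
  translate([251, 14, 0]) cylinder(h = 394, r = 14);
  translate([14, 281, 0]) cylinder(h = 394, r = 14);
  translate([251, 281, 0]) cylinder(h = 394, r = 14);
}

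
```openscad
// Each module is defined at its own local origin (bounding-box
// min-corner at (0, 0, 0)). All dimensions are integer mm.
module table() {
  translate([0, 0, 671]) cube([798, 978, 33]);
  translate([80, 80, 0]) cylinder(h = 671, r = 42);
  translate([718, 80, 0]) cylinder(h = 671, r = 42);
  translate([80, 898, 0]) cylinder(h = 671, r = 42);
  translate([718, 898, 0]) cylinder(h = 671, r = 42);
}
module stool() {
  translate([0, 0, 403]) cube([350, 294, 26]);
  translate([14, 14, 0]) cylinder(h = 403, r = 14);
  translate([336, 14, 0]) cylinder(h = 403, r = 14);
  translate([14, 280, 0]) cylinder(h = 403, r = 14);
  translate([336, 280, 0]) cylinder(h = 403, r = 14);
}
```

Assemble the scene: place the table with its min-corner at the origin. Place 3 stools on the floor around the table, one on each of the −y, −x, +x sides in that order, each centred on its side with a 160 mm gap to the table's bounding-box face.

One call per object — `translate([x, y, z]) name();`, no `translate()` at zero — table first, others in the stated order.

table();
translate([224, -454, 0]) stool();
translate([-510, 342, 0]) stool();
translate([958, 342, 0]) stool();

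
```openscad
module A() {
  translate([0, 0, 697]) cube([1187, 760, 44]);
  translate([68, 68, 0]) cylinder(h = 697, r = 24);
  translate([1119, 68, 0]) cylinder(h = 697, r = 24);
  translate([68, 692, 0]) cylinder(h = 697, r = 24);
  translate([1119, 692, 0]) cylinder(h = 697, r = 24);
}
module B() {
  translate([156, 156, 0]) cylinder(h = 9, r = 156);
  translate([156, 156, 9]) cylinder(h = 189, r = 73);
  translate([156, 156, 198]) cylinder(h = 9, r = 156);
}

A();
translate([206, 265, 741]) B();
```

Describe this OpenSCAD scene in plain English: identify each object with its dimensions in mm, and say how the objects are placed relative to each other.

A is a rectangular dining table. The top is 1187×760×44 mm with its upper surface at z = 741 mm. It stands on four round legs of 48 mm diameter, each leg's bounding box inset 44 mm from the nearest pair of top edges, running from the floor to the underside of the top.

B is a spool: two coaxial disc flanges of radius 156 mm and thickness 9 mm, joined by a core cylinder of radius 73 mm and height 189 mm. The lower flange rests on z = 0 and the three cylinders share a vertical axis.

The spool is on top of the table.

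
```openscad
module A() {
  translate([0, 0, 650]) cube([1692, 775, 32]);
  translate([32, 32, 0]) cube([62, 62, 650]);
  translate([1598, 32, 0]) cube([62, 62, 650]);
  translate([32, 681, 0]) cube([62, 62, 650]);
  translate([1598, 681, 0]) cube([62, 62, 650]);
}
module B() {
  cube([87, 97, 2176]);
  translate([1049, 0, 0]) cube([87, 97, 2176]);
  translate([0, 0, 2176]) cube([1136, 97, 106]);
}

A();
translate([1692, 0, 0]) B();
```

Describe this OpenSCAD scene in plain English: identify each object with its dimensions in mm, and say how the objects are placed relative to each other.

A is a table with a 1692×775 mm rectangular top, 32 mm thick, top surface at z = 682 mm, supported by four 62×62 mm square legs, each inset 32 mm from the nearest pair of top edges, running from the floor.

B is a rectangular door frame: two vertical jambs of 87×97 mm section, 2176 mm tall, with a clear opening 962 mm wide between their inner faces. A header 106 mm tall and 97 mm deep lies on top of the jambs and spans the full outside width.

The door frame is against the table's +x side, with their −y faces flush.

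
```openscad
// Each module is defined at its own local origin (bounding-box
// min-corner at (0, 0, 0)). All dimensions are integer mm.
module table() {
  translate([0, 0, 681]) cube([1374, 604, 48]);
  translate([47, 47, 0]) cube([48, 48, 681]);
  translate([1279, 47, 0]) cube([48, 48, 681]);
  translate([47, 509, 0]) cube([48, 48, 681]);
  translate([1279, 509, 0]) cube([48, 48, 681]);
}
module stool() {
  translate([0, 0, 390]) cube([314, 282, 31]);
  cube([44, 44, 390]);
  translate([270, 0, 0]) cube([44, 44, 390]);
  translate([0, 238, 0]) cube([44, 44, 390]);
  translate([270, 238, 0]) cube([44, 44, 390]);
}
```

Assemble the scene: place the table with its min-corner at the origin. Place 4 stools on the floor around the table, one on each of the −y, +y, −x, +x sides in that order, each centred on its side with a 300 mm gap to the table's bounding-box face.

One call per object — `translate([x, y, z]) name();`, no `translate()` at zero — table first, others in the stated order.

table();
translate([530, -582, 0]) stool();
translate([530, 904, 0]) stool();
translate([-614, 161, 0]) stool();
translate([1674, 161, 0]) stool();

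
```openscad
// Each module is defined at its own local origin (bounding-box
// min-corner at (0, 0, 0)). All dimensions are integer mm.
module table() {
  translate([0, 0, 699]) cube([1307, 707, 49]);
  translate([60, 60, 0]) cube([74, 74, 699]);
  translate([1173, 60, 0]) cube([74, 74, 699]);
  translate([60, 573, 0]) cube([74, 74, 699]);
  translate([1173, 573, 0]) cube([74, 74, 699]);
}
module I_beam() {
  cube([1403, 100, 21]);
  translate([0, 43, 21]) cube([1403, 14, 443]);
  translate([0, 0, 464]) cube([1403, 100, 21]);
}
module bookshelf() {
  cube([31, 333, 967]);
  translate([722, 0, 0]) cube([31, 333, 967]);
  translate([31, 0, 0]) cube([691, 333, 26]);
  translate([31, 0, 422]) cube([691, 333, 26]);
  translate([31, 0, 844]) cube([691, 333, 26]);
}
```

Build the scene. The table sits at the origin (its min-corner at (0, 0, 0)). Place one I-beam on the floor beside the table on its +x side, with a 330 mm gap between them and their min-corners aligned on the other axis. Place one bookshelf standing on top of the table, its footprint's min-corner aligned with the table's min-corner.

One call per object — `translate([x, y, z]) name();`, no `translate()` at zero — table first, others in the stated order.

table();
translate([1637, 0, 0]) I_beam();
translate([0, 0, 748]) bookshelf();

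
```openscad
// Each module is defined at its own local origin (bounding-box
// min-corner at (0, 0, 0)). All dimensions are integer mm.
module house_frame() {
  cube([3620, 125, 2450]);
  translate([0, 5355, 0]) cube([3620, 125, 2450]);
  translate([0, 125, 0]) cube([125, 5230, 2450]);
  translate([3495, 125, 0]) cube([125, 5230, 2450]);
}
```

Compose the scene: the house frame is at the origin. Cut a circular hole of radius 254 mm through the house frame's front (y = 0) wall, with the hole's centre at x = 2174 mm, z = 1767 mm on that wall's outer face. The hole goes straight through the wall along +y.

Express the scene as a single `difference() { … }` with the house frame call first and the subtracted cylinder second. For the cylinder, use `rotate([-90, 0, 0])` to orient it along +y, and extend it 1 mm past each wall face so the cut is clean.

difference() {
  house_frame();
  translate([2174, -1, 1767]) rotate([-90, 0, 0]) cylinder(h = 127, r = 254);
}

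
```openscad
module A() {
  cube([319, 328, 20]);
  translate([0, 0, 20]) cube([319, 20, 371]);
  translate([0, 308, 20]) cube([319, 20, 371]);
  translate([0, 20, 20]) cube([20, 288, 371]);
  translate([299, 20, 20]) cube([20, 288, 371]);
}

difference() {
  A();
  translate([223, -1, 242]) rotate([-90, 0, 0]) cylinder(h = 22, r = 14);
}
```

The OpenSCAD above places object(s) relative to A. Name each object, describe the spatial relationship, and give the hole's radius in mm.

A is an open box. The open box has a circular hole through its front wall. The hole's radius is 14 mm.

The subtracted cylinder has r = 14 mm.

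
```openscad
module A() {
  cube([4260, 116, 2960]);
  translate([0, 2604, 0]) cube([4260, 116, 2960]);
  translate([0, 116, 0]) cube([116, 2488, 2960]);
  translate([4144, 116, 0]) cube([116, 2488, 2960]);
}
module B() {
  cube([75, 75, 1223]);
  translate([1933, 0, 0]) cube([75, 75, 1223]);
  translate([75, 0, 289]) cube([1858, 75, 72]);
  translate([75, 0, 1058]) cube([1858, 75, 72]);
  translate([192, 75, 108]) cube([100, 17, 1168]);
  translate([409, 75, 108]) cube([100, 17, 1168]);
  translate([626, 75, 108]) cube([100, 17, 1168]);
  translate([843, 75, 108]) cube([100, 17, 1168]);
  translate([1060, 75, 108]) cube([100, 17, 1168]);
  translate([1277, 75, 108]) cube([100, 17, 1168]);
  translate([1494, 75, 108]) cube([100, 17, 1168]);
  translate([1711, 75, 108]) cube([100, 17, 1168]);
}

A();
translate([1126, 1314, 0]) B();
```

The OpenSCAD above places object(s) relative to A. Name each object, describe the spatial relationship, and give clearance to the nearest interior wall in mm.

A is a house frame. B is a fence section. The fence section sits inside the house frame, centred. The clearance to the nearest interior wall is 1010 mm.

Clearances: x = 1010, y = 1198; minimum 1010 mm.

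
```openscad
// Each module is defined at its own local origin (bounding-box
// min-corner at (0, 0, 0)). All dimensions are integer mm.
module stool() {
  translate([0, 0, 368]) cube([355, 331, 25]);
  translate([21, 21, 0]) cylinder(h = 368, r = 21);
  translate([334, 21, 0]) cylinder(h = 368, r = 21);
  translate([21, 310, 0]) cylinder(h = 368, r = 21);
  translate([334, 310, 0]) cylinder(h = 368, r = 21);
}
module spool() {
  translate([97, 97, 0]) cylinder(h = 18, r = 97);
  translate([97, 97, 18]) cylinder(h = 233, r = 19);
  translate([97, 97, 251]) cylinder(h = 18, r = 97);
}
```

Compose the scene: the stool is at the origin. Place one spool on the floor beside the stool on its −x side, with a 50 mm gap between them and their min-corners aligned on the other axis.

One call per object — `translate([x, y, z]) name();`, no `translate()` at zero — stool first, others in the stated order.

stool();
translate([-244, 0, 0]) spool();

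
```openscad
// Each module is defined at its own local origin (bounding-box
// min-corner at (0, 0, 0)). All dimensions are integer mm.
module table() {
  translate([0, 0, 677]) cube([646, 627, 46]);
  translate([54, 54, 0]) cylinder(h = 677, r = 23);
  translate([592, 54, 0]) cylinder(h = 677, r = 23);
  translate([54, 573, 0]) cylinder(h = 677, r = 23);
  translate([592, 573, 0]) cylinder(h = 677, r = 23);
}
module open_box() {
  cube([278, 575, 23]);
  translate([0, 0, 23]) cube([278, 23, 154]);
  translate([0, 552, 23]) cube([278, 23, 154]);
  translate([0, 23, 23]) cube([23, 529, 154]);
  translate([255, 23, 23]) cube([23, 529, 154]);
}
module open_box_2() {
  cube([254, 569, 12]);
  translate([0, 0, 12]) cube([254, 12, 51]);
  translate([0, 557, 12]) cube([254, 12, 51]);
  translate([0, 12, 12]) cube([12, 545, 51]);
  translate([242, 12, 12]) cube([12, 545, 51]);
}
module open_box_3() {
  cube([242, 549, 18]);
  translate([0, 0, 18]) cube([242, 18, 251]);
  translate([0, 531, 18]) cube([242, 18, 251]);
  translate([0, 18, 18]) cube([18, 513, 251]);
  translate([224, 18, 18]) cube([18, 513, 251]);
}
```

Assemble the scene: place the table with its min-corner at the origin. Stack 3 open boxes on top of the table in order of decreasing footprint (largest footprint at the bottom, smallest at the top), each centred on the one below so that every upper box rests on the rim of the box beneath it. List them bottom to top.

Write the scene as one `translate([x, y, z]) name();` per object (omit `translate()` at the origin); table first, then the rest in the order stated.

table();
translate([184, 26, 723]) open_box();
translate([196, 29, 900]) open_box_2();
translate([202, 39, 963]) open_box_3();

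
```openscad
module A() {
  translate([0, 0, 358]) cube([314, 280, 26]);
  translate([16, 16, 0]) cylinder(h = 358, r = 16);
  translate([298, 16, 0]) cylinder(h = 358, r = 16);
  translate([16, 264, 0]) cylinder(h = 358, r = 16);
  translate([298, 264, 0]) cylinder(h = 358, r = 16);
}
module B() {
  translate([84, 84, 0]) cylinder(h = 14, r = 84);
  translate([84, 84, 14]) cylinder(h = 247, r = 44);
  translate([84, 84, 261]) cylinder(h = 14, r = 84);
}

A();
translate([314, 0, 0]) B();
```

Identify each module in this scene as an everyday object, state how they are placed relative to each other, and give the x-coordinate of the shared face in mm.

The stool's +x face and the spool's −x face are both at x = 314 mm.

A is a stool. B is a spool. The spool is against the stool's +x side, with their −y faces flush. The x-coordinate of the shared face is 314 mm.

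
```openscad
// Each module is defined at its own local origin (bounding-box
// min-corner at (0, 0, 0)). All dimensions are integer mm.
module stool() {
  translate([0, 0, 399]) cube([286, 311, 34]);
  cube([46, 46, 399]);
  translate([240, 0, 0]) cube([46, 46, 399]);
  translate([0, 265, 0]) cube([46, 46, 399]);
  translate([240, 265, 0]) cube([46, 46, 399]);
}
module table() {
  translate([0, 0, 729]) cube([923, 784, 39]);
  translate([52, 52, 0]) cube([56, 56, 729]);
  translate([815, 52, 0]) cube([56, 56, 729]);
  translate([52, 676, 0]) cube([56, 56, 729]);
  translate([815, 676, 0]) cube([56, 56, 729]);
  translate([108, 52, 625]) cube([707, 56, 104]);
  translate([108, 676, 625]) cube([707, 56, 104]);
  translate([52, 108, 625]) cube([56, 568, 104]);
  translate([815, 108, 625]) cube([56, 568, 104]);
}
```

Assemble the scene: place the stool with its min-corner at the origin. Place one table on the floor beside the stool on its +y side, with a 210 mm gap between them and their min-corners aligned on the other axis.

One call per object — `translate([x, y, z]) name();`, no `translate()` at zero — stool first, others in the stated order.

stool();
translate([0, 521, 0]) table();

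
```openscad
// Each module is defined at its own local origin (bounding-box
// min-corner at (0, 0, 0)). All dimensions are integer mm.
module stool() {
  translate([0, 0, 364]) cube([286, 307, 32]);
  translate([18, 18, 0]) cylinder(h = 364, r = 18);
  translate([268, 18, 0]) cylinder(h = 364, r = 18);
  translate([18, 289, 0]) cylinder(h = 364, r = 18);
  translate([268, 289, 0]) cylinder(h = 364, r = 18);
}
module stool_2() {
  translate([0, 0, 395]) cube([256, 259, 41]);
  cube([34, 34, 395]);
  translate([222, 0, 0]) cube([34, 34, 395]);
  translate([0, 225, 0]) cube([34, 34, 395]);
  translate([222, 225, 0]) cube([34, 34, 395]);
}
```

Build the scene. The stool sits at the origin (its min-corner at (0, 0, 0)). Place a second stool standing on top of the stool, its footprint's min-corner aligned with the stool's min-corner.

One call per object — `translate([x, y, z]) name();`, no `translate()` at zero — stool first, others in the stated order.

stool();
translate([0, 0, 396]) stool_2();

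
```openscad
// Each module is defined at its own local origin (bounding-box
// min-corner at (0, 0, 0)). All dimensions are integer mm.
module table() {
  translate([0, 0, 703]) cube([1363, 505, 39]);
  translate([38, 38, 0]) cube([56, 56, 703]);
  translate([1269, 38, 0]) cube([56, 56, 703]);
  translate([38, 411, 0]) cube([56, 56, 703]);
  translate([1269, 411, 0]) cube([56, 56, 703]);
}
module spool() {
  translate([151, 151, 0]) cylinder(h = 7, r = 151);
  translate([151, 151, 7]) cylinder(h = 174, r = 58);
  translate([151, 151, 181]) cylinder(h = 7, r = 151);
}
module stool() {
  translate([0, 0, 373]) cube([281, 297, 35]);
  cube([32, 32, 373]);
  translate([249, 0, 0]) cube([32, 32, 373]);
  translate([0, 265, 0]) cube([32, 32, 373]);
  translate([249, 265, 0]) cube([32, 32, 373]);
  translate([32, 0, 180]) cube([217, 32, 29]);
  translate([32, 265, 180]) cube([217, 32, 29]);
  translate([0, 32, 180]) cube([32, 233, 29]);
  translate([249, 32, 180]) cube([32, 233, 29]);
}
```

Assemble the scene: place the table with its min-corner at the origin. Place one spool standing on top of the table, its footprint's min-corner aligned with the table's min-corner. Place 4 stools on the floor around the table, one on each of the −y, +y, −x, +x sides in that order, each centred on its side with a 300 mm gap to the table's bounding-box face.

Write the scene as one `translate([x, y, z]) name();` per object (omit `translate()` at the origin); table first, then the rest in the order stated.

table();
translate([0, 0, 742]) spool();
translate([541, -597, 0]) stool();
translate([541, 805, 0]) stool();
translate([-581, 104, 0]) stool();
translate([1663, 104, 0]) stool();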